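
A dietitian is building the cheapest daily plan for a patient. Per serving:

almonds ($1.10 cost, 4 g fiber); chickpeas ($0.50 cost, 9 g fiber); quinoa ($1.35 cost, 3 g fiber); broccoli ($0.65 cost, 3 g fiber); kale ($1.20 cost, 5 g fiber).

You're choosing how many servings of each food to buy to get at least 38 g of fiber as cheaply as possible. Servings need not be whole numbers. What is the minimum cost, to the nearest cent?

$2.11

Cost per g of fiber: chickpeas $0.0556, broccoli $0.2167, kale $0.2400, almonds $0.2750, quinoa $0.4500.
With no serving limits, use only chickpeas: 38 g / 9 g = 4.222 servings × $0.50 = $2.11.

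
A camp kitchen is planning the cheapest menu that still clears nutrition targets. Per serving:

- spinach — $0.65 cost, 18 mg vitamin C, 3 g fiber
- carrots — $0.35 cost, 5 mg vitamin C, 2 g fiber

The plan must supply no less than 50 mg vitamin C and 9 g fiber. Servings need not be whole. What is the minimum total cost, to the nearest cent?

The cheapest plan sits at a corner of the feasible region — with two constraints it uses at most two foods.
spinach only: max(50/18, 9/3) = 3 servings → $1.95.
carrots only: max(50/5, 9/2) = 10 servings → $3.50.
spinach + carrots with both tight: 2.619 servings and 0.5714 servings → $1.90.
The minimum over all feasible corners is $1.90.

$1.90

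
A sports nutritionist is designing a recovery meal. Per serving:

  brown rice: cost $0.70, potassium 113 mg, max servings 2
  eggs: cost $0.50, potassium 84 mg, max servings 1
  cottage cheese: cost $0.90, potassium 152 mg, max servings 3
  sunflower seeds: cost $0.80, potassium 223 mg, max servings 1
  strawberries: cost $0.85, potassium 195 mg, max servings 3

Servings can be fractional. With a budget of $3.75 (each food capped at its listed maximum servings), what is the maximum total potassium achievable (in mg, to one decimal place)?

875.6 mg

Potassium per dollar: sunflower seeds 278.8, strawberries 229.4, cottage cheese 168.9, eggs 168, brown rice 161.4.
Take 1 serving of sunflower seeds: spends $0.80, +223.0 mg potassium (running total 223.0 mg).
Take 3 servings of strawberries: spends $2.55, +585.0 mg potassium (running total 808.0 mg).
Take 0.4444 servings of cottage cheese: spends $0.40, +67.6 mg potassium (running total 875.6 mg).
Filling greedily by potassium-per-dollar is optimal for one linear limit, giving 875.6 mg.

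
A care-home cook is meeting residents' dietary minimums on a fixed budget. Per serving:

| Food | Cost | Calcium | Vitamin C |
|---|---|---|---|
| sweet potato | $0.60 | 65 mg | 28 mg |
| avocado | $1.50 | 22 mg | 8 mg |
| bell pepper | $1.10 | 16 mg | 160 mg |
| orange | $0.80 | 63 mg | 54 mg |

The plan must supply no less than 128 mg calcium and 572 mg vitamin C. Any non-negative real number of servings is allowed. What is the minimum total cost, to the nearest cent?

$4.40

This is a tiny linear program; its minimum lies at a vertex of the feasible set. List the vertices and price them.
sweet potato only: max(128/65, 572/28) = 20.43 servings → $12.26.
avocado only: max(128/22, 572/8) = 71.5 servings → $107.25.
bell pepper only: max(128/16, 572/160) = 8 servings → $8.80.
orange only: max(128/63, 572/54) = 10.59 servings → $8.47.
sweet potato + avocado: the both-tight solution has a negative serving — not a feasible corner.
sweet potato + bell pepper with both tight: 1.138 servings and 3.376 servings → $4.40.
sweet potato + orange with both targets exact would need a negative amount; discard.
avocado + bell pepper with both tight: 3.34 servings and 3.408 servings → $8.76.
avocado + orange: intersection lies outside the first quadrant.
bell pepper + orange with both tight: 3.16 servings and 1.229 servings → $4.46.
Cheapest feasible corner: $4.40.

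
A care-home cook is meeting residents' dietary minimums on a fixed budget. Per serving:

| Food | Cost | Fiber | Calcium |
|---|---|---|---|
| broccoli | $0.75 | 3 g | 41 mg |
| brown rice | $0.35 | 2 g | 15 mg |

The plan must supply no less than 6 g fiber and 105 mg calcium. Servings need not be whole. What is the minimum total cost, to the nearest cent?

Minimising a linear cost over {fiber ≥ 6, calcium ≥ 105, servings ≥ 0} — the optimum is at a vertex, using one or two foods.
broccoli only: max(6/3, 105/41) = 2.561 servings → $1.92.
brown rice only: max(6/2, 105/15) = 7 servings → $2.45.
broccoli + brown rice with both targets exact would need a negative amount; discard.
The minimum over all feasible corners is $1.92.

$1.92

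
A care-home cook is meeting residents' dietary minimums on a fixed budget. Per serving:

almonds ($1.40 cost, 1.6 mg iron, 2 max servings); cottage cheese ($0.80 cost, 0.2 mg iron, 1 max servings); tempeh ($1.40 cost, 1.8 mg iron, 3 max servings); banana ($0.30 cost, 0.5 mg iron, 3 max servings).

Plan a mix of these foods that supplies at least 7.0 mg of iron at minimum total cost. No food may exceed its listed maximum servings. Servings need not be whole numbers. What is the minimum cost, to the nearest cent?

Cost per mg of iron: banana $0.6000, tempeh $0.7778, almonds $0.8750, cottage cheese $4.0000.
Take 3 servings of banana: +1.5 mg iron for $0.90 (total $0.90, still need 5.5 mg).
Take 3 servings of tempeh: +5.4 mg iron for $4.20 (total $5.10, still need 0.1 mg).
Take 0.0625 servings of almonds: +0.1 mg iron for $0.09 (total $5.19, still need 0.0 mg).
Greedy by cheapest-per-mg is optimal for a single linear constraint, so the minimum cost is $5.19.

$5.19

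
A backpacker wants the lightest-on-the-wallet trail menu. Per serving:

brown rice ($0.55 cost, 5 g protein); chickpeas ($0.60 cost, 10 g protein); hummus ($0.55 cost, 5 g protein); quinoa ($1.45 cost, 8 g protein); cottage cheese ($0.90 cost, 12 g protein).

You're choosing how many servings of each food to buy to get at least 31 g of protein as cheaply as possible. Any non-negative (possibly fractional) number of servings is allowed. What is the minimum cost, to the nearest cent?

$1.86

Cost per g of protein: chickpeas $0.0600, cottage cheese $0.0750, brown rice $0.1100, hummus $0.1100, quinoa $0.1812.
With no serving limits, use only chickpeas: 31 g / 10 g = 3.1 servings × $0.60 = $1.86.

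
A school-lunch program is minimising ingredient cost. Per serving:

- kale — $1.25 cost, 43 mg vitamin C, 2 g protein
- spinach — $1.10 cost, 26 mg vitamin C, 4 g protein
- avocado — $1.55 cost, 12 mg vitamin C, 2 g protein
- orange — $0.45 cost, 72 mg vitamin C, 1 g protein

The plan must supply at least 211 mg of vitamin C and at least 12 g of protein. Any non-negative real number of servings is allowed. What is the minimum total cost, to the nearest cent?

This is a tiny linear program; its minimum lies at a vertex of the feasible set. List the vertices and price them.
kale only: max(211/43, 12/2) = 6 servings → $7.50.
spinach only: max(211/26, 12/4) = 8.115 servings → $8.93.
avocado only: max(211/12, 12/2) = 17.58 servings → $27.25.
orange only: max(211/72, 12/1) = 12 servings → $5.40.
kale + spinach with both tight: 4.433 servings and 0.7833 servings → $6.40.
kale + avocado with both tight: 4.484 servings and 1.516 servings → $7.95.
kale + orange: the both-tight solution has a negative serving — not a feasible corner.
spinach + avocado: the both-tight solution has a negative serving — not a feasible corner.
spinach + orange with both tight: 2.492 servings and 2.031 servings → $3.66.
avocado + orange with both tight: 4.947 servings and 2.106 servings → $8.62.
So the least-cost plan costs $3.66.

$3.66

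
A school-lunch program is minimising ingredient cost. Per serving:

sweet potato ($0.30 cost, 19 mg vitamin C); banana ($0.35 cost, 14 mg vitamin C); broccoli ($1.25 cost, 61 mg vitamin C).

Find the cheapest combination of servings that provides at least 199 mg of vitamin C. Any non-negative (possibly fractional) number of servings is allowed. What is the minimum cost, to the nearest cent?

Cost per mg of vitamin C: sweet potato $0.0158, broccoli $0.0205, banana $0.0250.
With no serving limits, use only sweet potato: 199 mg / 19 mg = 10.47 servings × $0.30 = $3.14.

$3.14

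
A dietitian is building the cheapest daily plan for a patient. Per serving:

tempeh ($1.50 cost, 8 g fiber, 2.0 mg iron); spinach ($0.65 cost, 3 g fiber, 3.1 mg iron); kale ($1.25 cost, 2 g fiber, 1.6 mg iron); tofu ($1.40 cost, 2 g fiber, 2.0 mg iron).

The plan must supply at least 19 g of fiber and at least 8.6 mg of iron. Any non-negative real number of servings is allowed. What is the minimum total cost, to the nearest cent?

For a min-cost LP with two ≥-constraints, a basic feasible solution has at most two positive variables.
tempeh only: max(19/8, 8.6/2.0) = 4.3 servings → $6.45.
spinach only: max(19/3, 8.6/3.1) = 6.333 servings → $4.12.
kale only: max(19/2, 8.6/1.6) = 9.5 servings → $11.88.
tofu only: max(19/2, 8.6/2.0) = 9.5 servings → $13.30.
tempeh + spinach with both tight: 1.761 servings and 1.638 servings → $3.71.
tempeh + kale with both tight: 1.5 servings and 3.5 servings → $6.62.
tempeh + tofu with both tight: 1.733 servings and 2.567 servings → $6.19.
spinach + kale: the both-tight solution has a negative serving — not a feasible corner.
spinach + tofu: intersection lies outside the first quadrant.
kale + tofu with both targets exact would need a negative amount; discard.
The minimum over all feasible corners is $3.71.

$3.71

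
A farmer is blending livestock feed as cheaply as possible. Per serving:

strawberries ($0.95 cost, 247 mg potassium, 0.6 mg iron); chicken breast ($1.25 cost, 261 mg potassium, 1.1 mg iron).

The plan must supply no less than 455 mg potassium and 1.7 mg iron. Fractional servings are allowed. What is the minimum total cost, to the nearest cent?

$2.06

With two linear requirements the optimum uses one or two foods; enumerate the corners.
strawberries only: max(455/247, 1.7/0.6) = 2.833 servings → $2.69.
chicken breast only: max(455/261, 1.7/1.1) = 1.743 servings → $2.18.
strawberries + chicken breast with both tight: 0.4935 servings and 1.276 servings → $2.06.
So the least-cost plan costs $2.06.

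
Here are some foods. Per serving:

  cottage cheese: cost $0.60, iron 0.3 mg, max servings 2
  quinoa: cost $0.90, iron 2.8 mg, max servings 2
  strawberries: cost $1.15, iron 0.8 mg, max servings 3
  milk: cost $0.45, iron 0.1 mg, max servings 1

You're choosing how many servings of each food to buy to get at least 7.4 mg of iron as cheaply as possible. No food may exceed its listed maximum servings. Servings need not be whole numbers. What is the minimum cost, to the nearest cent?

$4.39

Cost per mg of iron: quinoa $0.3214, strawberries $1.4375, cottage cheese $2.0000, milk $4.5000.
Take 2 servings of quinoa: +5.6 mg iron for $1.80 (total $1.80, still need 1.8 mg).
Take 2.25 servings of strawberries: +1.8 mg iron for $2.59 (total $4.39, still need 0.0 mg).
Greedy by cheapest-per-mg is optimal for a single linear constraint, so the minimum cost is $4.39.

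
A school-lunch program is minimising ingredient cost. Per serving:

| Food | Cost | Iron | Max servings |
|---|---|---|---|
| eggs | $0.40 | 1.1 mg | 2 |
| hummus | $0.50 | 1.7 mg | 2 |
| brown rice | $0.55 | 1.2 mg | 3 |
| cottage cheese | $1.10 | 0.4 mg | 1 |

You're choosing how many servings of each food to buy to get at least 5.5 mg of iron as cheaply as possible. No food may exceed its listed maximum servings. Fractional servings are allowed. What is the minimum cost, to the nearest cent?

$1.76

Cost per mg of iron: hummus $0.2941, eggs $0.3636, brown rice $0.4583, cottage cheese $2.7500.
Take 2 servings of hummus: +3.4 mg iron for $1.00 (total $1.00, still need 2.1 mg).
Take 1.909 servings of eggs: +2.1 mg iron for $0.76 (total $1.76, still need 0.0 mg).
Greedy by cheapest-per-mg is optimal for a single linear constraint, so the minimum cost is $1.76.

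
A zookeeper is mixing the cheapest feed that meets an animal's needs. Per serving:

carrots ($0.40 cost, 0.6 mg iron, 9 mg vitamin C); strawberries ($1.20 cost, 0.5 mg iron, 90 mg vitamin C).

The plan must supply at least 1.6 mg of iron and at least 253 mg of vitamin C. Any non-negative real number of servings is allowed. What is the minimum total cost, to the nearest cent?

$3.47

Two binding constraints pin down two serving amounts, so the optimal mix uses at most two foods. The candidates are each food alone (scaled to the tighter of iron/vitamin C) and each pair with both constraints tight.
carrots only: max(1.6/0.6, 253/9) = 28.11 servings → $11.24.
strawberries only: max(1.6/0.5, 253/90) = 3.2 servings → $3.84.
carrots + strawberries with both tight: 0.3535 servings and 2.776 servings → $3.47.
The minimum over all feasible corners is $3.47.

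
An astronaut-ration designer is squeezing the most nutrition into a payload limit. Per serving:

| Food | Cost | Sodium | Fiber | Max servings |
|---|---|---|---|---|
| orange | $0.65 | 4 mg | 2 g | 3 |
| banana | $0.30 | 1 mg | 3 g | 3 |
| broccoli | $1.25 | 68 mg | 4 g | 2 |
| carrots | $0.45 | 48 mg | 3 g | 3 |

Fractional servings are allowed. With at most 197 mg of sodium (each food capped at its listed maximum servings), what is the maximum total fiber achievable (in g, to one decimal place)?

Fiber per mg sodium: banana 3, orange 0.5, carrots 0.0625, broccoli 0.05882.
Take 3 servings of banana: uses 3 mg sodium, +9.0 g fiber (running total 9.0 g).
Take 3 servings of orange: uses 12 mg sodium, +6.0 g fiber (running total 15.0 g).
Take 3 servings of carrots: uses 144 mg sodium, +9.0 g fiber (running total 24.0 g).
Take 0.5588 servings of broccoli: uses 38 mg sodium, +2.2 g fiber (running total 26.2 g).
Greedy by best ratio exhausts the sodium allowance optimally: 26.2 g.

26.2 g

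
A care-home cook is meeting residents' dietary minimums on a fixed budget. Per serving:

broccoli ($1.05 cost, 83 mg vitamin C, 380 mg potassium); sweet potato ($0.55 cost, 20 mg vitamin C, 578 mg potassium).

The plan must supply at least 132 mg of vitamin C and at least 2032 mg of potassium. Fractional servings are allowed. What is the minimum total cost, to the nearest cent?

broccoli only: max(132/83, 2032/380) = 5.347 servings → $5.61.
sweet potato only: max(132/20, 2032/578) = 6.6 servings → $3.63.
broccoli + sweet potato with both tight: 0.8831 servings and 2.935 servings → $2.54.
The minimum over all feasible corners is $2.54.

$2.54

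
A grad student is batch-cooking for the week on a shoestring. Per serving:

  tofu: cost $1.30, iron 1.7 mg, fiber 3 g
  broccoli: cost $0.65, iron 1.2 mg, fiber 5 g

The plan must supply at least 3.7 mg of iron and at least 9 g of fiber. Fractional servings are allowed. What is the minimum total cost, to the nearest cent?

$2.00

tofu only: max(3.7/1.7, 9/3) = 3 servings → $3.90.
broccoli only: max(3.7/1.2, 9/5) = 3.083 servings → $2.00.
tofu + broccoli with both tight: 1.571 servings and 0.8571 servings → $2.60.
The minimum over all feasible corners is $2.00.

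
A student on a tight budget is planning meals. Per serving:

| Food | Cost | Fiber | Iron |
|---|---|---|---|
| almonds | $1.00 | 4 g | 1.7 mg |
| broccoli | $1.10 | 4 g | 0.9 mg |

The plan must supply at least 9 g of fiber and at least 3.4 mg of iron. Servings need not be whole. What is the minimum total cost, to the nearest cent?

$2.25

At the optimum either one food covers both requirements or two foods hit both targets exactly; no other combination can be cheaper.
almonds only: max(9/4, 3.4/1.7) = 2.25 servings → $2.25.
broccoli only: max(9/4, 3.4/0.9) = 3.778 servings → $4.16.
almonds + broccoli with both tight: 1.719 servings and 0.5312 servings → $2.30.
So the least-cost plan costs $2.25.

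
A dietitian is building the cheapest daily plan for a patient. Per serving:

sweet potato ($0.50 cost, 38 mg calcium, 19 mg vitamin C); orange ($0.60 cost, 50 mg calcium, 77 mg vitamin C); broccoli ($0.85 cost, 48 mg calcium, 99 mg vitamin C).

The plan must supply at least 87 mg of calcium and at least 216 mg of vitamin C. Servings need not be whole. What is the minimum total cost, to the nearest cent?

$1.68

A basic optimal solution has at most two foods positive. Try each food alone and each pair with both targets met exactly.
sweet potato only: max(87/38, 216/19) = 11.37 servings → $5.68.
orange only: max(87/50, 216/77) = 2.805 servings → $1.68.
broccoli only: max(87/48, 216/99) = 2.182 servings → $1.85.
sweet potato + orange with both targets exact would need a negative amount; discard.
sweet potato + broccoli: the both-tight solution has a negative serving — not a feasible corner.
orange + broccoli: intersection lies outside the first quadrant.
Cheapest feasible corner: $1.68.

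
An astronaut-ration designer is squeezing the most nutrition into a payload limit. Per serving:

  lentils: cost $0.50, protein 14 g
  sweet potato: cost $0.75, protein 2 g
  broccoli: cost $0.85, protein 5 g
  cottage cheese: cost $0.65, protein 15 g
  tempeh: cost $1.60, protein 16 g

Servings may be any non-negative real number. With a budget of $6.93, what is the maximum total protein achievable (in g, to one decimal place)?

194.0 g

Protein per dollar: lentils 28, cottage cheese 23.08, tempeh 10, broccoli 5.882, sweet potato 2.667.
With no serving limits, spend the whole cost allowance on lentils: $6.93 / $0.50 × 14 g = 194.0 g.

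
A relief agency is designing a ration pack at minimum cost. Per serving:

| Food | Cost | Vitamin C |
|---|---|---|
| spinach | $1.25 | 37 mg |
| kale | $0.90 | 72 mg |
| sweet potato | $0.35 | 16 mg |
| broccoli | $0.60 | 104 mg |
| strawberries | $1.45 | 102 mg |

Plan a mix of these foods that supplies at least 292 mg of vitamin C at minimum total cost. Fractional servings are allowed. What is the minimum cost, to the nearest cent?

Cost per mg of vitamin C: broccoli $0.0058, kale $0.0125, strawberries $0.0142, sweet potato $0.0219, spinach $0.0338.
With no serving limits, use only broccoli: 292 mg / 104 mg = 2.808 servings × $0.60 = $1.68.

$1.68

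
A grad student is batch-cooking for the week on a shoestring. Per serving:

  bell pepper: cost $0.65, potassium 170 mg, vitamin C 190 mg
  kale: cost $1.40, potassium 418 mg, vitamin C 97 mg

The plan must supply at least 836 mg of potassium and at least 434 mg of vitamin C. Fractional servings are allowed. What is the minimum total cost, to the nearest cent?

A basic optimal solution has at most two foods positive. Try each food alone and each pair with both targets met exactly.
bell pepper only: max(836/170, 434/190) = 4.918 servings → $3.20.
kale only: max(836/418, 434/97) = 4.474 servings → $6.26.
bell pepper + kale with both tight: 1.594 servings and 1.352 servings → $2.93.
So the least-cost plan costs $2.93.

$2.93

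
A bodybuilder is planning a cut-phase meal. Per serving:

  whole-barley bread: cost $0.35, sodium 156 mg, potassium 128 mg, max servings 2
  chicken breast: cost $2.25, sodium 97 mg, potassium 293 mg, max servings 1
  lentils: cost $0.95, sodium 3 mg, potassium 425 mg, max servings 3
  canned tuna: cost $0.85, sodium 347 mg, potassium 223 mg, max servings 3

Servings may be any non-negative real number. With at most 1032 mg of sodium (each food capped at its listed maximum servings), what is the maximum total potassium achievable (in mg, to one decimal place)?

Potassium per mg sodium: lentils 141.7, chicken breast 3.021, whole-barley bread 0.8205, canned tuna 0.6427.
Take 3 servings of lentils: uses 9 mg sodium, +1275.0 mg potassium (running total 1275.0 mg).
Take 1 serving of chicken breast: uses 97 mg sodium, +293.0 mg potassium (running total 1568.0 mg).
Take 2 servings of whole-barley bread: uses 312 mg sodium, +256.0 mg potassium (running total 1824.0 mg).
Take 1.769 servings of canned tuna: uses 614 mg sodium, +394.6 mg potassium (running total 2218.6 mg).
Filling greedily by potassium-per-mg sodium is optimal for one linear limit, giving 2218.6 mg.

2218.6 mg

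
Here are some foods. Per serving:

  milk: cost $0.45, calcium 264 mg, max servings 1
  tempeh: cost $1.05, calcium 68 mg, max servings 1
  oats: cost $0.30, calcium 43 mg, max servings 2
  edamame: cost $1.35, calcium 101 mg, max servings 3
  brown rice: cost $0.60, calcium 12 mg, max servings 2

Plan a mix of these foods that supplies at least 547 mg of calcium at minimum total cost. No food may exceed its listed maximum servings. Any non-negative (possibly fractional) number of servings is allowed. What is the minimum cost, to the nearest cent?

$3.68

Cost per mg of calcium: milk $0.0017, oats $0.0070, edamame $0.0134, tempeh $0.0154, brown rice $0.0500.
Take 1 serving of milk: +264.0 mg calcium for $0.45 (total $0.45, still need 283.0 mg).
Take 2 servings of oats: +86.0 mg calcium for $0.60 (total $1.05, still need 197.0 mg).
Take 1.95 servings of edamame: +197.0 mg calcium for $2.63 (total $3.68, still need 0.0 mg).
Filling from the cheapest source first is optimal under one linear minimum: $3.68.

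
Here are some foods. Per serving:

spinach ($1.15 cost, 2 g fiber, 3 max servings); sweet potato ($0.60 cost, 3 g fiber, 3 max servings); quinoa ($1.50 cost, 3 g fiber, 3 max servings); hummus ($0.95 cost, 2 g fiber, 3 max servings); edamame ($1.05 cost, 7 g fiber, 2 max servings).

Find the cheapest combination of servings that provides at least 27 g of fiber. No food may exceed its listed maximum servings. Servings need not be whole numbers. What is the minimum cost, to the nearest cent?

Cost per g of fiber: edamame $0.1500, sweet potato $0.2000, hummus $0.4750, quinoa $0.5000, spinach $0.5750.
Take 2 servings of edamame: +14.0 g fiber for $2.10 (total $2.10, still need 13.0 g).
Take 3 servings of sweet potato: +9.0 g fiber for $1.80 (total $3.90, still need 4.0 g).
Take 2 servings of hummus: +4.0 g fiber for $1.90 (total $5.80, still need 0.0 g).
Filling from the cheapest source first is optimal under one linear minimum: $5.80.

$5.80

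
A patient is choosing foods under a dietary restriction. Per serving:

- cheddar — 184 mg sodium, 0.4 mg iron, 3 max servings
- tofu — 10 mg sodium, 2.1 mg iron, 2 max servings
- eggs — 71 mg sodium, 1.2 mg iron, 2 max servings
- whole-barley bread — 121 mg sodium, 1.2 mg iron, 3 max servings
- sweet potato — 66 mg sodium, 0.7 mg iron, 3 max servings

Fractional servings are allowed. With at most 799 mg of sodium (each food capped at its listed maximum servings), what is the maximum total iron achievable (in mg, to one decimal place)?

12.5 mg

Iron per mg sodium: tofu 0.21, eggs 0.0169, sweet potato 0.01061, whole-barley bread 0.009917, cheddar 0.002174.
Take 2 servings of tofu: uses 20 mg sodium, +4.2 mg iron (running total 4.2 mg).
Take 2 servings of eggs: uses 142 mg sodium, +2.4 mg iron (running total 6.6 mg).
Take 3 servings of sweet potato: uses 198 mg sodium, +2.1 mg iron (running total 8.7 mg).
Take 3 servings of whole-barley bread: uses 363 mg sodium, +3.6 mg iron (running total 12.3 mg).
Take 0.413 servings of cheddar: uses 76 mg sodium, +0.2 mg iron (running total 12.5 mg).
Greedy by best ratio exhausts the sodium allowance optimally: 12.5 mg.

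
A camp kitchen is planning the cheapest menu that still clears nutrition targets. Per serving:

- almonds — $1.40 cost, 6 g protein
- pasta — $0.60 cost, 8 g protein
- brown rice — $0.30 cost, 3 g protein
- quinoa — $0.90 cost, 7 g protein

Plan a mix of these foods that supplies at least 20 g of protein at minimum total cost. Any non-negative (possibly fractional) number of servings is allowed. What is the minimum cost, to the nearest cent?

$1.50

Cost per g of protein: pasta $0.0750, brown rice $0.1000, quinoa $0.1286, almonds $0.2333.
With no serving limits, use only pasta: 20 g / 8 g = 2.5 servings × $0.60 = $1.50.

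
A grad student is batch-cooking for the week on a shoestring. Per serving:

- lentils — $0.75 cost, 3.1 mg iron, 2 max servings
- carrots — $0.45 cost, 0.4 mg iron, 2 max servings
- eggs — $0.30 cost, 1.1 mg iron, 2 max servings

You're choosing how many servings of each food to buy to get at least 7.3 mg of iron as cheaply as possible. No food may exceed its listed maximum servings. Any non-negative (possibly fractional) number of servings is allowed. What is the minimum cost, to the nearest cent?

$1.80

Cost per mg of iron: lentils $0.2419, eggs $0.2727, carrots $1.1250.
Take 2 servings of lentils: +6.2 mg iron for $1.50 (total $1.50, still need 1.1 mg).
Take 1 serving of eggs: +1.1 mg iron for $0.30 (total $1.80, still need 0.0 mg).
Greedy by cheapest-per-mg is optimal for a single linear constraint, so the minimum cost is $1.80.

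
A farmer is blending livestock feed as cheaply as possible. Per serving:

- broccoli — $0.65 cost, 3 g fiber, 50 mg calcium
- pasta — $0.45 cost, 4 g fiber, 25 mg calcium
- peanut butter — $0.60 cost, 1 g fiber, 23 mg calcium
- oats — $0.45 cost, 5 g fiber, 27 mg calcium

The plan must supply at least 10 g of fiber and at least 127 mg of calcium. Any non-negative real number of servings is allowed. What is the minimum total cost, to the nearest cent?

A basic optimal solution has at most two foods positive. Try each food alone and each pair with both targets met exactly.
broccoli only: max(10/3, 127/50) = 3.333 servings → $2.17.
pasta only: max(10/4, 127/25) = 5.08 servings → $2.29.
peanut butter only: max(10/1, 127/23) = 10 servings → $6.00.
oats only: max(10/5, 127/27) = 4.704 servings → $2.12.
broccoli + pasta with both tight: 2.064 servings and 0.952 servings → $1.77.
broccoli + peanut butter with both targets exact would need a negative amount; discard.
broccoli + oats with both tight: 2.16 servings and 0.7041 servings → $1.72.
pasta + peanut butter with both tight: 1.537 servings and 3.851 servings → $3.00.
pasta + oats: the both-tight solution has a negative serving — not a feasible corner.
peanut butter + oats with both tight: 4.148 servings and 1.17 servings → $3.02.
Cheapest feasible corner: $1.72.

$1.72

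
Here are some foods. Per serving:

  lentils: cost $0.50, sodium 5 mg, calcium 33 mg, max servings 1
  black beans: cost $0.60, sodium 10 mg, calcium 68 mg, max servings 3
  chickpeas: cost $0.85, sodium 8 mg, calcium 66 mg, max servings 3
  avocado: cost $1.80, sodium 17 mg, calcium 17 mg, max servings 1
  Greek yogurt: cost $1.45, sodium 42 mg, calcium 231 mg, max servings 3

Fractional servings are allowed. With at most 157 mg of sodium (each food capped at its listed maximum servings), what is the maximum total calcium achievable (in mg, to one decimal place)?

Calcium per mg sodium: chickpeas 8.25, black beans 6.8, lentils 6.6, Greek yogurt 5.5, avocado 1.
Take 3 servings of chickpeas: uses 24 mg sodium, +198.0 mg calcium (running total 198.0 mg).
Take 3 servings of black beans: uses 30 mg sodium, +204.0 mg calcium (running total 402.0 mg).
Take 1 serving of lentils: uses 5 mg sodium, +33.0 mg calcium (running total 435.0 mg).
Take 2.333 servings of Greek yogurt: uses 98 mg sodium, +539.0 mg calcium (running total 974.0 mg).
Greedy by best ratio exhausts the sodium allowance optimally: 974.0 mg.

974.0 mg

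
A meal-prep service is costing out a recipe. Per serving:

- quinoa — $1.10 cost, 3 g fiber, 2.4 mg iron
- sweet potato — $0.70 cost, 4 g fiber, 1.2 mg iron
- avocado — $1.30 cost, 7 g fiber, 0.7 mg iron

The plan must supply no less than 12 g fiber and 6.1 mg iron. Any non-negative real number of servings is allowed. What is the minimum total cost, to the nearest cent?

Minimising a linear cost over {fiber ≥ 12, iron ≥ 6.1, servings ≥ 0} — the optimum is at a vertex, using one or two foods.
quinoa only: max(12/3, 6.1/2.4) = 4 servings → $4.40.
sweet potato only: max(12/4, 6.1/1.2) = 5.083 servings → $3.56.
avocado only: max(12/7, 6.1/0.7) = 8.714 servings → $11.33.
quinoa + sweet potato with both tight: 1.667 servings and 1.75 servings → $3.06.
quinoa + avocado with both tight: 2.333 servings and 0.7143 servings → $3.50.
sweet potato + avocado: the both-tight solution has a negative serving — not a feasible corner.
The minimum over all feasible corners is $3.06.

$3.06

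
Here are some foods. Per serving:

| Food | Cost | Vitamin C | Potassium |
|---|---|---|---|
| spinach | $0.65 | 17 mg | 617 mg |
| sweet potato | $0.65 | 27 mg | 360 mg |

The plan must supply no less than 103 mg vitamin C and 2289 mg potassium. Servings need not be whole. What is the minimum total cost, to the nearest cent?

This is a tiny linear program; its minimum lies at a vertex of the feasible set. List the vertices and price them.
spinach only: max(103/17, 2289/617) = 6.059 servings → $3.94.
sweet potato only: max(103/27, 2289/360) = 6.358 servings → $4.13.
spinach + sweet potato with both tight: 2.346 servings and 2.338 servings → $3.04.
So the least-cost plan costs $3.04.

$3.04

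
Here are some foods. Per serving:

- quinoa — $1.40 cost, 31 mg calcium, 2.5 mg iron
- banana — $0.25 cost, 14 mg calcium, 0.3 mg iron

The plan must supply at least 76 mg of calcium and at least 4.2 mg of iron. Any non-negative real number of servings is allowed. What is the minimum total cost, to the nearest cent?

With two linear requirements the optimum uses one or two foods; enumerate the corners.
quinoa only: max(76/31, 4.2/2.5) = 2.452 servings → $3.43.
banana only: max(76/14, 4.2/0.3) = 14 servings → $3.50.
quinoa + banana with both tight: 1.401 servings and 2.327 servings → $2.54.
So the least-cost plan costs $2.54.

$2.54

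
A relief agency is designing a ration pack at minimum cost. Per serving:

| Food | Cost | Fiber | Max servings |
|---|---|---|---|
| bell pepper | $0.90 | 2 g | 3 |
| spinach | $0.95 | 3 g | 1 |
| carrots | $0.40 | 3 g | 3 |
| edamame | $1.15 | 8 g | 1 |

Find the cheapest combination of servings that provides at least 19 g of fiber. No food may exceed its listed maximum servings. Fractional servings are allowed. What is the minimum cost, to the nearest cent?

$2.98

Cost per g of fiber: carrots $0.1333, edamame $0.1437, spinach $0.3167, bell pepper $0.4500.
Take 3 servings of carrots: +9.0 g fiber for $1.20 (total $1.20, still need 10.0 g).
Take 1 serving of edamame: +8.0 g fiber for $1.15 (total $2.35, still need 2.0 g).
Take 0.6667 servings of spinach: +2.0 g fiber for $0.63 (total $2.98, still need 0.0 g).
Greedy by cheapest-per-g is optimal for a single linear constraint, so the minimum cost is $2.98.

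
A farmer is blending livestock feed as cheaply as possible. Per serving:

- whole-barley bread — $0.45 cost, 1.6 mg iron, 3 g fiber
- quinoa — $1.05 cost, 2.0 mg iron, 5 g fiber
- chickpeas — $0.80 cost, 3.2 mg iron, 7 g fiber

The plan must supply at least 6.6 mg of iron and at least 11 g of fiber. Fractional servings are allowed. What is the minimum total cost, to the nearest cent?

$1.65

Two binding constraints pin down two serving amounts, so the optimal mix uses at most two foods. The candidates are each food alone (scaled to the tighter of iron/fiber) and each pair with both constraints tight.
whole-barley bread only: max(6.6/1.6, 11/3) = 4.125 servings → $1.86.
quinoa only: max(6.6/2.0, 11/5) = 3.3 servings → $3.46.
chickpeas only: max(6.6/3.2, 11/7) = 2.062 servings → $1.65.
whole-barley bread + quinoa with both targets exact would need a negative amount; discard.
whole-barley bread + chickpeas with both targets exact would need a negative amount; discard.
quinoa + chickpeas with both targets exact would need a negative amount; discard.
So the least-cost plan costs $1.65.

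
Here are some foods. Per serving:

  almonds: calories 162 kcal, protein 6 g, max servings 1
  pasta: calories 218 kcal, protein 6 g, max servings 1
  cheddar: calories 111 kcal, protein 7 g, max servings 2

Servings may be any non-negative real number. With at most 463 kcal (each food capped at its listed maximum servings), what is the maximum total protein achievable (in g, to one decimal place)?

Protein per kcal: cheddar 0.06306, almonds 0.03704, pasta 0.02752.
Take 2 servings of cheddar: uses 222 kcal, +14.0 g protein (running total 14.0 g).
Take 1 serving of almonds: uses 162 kcal, +6.0 g protein (running total 20.0 g).
Take 0.3624 servings of pasta: uses 79 kcal, +2.2 g protein (running total 22.2 g).
Greedy by best ratio exhausts the calories allowance optimally: 22.2 g.

22.2 g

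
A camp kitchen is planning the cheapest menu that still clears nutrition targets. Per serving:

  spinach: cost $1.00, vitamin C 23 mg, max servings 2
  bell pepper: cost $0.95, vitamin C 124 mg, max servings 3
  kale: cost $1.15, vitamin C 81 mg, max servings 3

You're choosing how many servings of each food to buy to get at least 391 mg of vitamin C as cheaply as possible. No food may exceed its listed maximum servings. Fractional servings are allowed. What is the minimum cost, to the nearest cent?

Cost per mg of vitamin C: bell pepper $0.0077, kale $0.0142, spinach $0.0435.
Take 3 servings of bell pepper: +372.0 mg vitamin C for $2.85 (total $2.85, still need 19.0 mg).
Take 0.2346 servings of kale: +19.0 mg vitamin C for $0.27 (total $3.12, still need 0.0 mg).
Filling from the cheapest source first is optimal under one linear minimum: $3.12.

$3.12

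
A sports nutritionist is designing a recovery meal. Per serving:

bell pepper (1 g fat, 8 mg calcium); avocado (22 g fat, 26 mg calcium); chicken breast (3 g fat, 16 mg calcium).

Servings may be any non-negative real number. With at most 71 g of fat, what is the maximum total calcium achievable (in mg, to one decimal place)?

568.0 mg

Calcium per g fat: bell pepper 8, chicken breast 5.333, avocado 1.182.
With no serving limits, spend the whole fat allowance on bell pepper: 71 g / 1 g × 8 mg = 568.0 mg.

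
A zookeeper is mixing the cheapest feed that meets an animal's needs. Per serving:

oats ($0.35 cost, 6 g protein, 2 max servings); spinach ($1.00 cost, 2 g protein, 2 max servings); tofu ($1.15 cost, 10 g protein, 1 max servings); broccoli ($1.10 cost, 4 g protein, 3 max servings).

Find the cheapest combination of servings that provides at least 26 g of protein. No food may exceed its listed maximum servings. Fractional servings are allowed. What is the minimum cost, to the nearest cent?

Cost per g of protein: oats $0.0583, tofu $0.1150, broccoli $0.2750, spinach $0.5000.
Take 2 servings of oats: +12.0 g protein for $0.70 (total $0.70, still need 14.0 g).
Take 1 serving of tofu: +10.0 g protein for $1.15 (total $1.85, still need 4.0 g).
Take 1 serving of broccoli: +4.0 g protein for $1.10 (total $2.95, still need 0.0 g).
Filling from the cheapest source first is optimal under one linear minimum: $2.95.

$2.95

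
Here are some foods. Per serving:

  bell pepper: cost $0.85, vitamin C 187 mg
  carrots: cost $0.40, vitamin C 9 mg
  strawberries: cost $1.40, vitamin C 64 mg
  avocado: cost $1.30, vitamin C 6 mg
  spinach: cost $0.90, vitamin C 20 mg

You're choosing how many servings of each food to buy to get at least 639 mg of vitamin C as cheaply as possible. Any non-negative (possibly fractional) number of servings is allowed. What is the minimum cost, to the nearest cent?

$2.90

Cost per mg of vitamin C: bell pepper $0.0045, strawberries $0.0219, carrots $0.0444, spinach $0.0450, avocado $0.2167.
With no serving limits, use only bell pepper: 639 mg / 187 mg = 3.417 servings × $0.85 = $2.90.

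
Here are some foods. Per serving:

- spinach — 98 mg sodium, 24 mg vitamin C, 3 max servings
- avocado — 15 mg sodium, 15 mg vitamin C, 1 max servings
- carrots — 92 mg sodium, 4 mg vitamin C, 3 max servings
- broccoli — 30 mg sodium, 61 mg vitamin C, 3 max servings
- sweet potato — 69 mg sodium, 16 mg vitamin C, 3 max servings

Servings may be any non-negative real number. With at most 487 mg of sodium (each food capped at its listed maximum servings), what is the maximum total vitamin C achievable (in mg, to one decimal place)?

290.4 mg

Vitamin C per mg sodium: broccoli 2.033, avocado 1, spinach 0.2449, sweet potato 0.2319, carrots 0.04348.
Take 3 servings of broccoli: uses 90 mg sodium, +183.0 mg vitamin C (running total 183.0 mg).
Take 1 serving of avocado: uses 15 mg sodium, +15.0 mg vitamin C (running total 198.0 mg).
Take 3 servings of spinach: uses 294 mg sodium, +72.0 mg vitamin C (running total 270.0 mg).
Take 1.275 servings of sweet potato: uses 88 mg sodium, +20.4 mg vitamin C (running total 290.4 mg).
Filling greedily by vitamin C-per-mg sodium is optimal for one linear limit, giving 290.4 mg.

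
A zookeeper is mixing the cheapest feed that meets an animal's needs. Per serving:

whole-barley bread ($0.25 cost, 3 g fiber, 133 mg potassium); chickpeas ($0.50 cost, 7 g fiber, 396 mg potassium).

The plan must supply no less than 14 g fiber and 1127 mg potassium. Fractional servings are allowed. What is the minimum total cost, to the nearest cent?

$1.42

Compare the cost at each extreme point of the feasible region.
whole-barley bread only: max(14/3, 1127/133) = 8.474 servings → $2.12.
chickpeas only: max(14/7, 1127/396) = 2.846 servings → $1.42.
whole-barley bread + chickpeas: intersection lies outside the first quadrant.
Cheapest feasible corner: $1.42.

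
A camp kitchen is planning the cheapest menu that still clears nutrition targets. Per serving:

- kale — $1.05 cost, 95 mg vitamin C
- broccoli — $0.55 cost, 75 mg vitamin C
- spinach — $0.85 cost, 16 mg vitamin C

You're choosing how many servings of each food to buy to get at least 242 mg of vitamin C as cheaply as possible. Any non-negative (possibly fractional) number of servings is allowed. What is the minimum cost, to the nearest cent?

$1.77

Cost per mg of vitamin C: broccoli $0.0073, kale $0.0111, spinach $0.0531.
With no serving limits, use only broccoli: 242 mg / 75 mg = 3.227 servings × $0.55 = $1.77.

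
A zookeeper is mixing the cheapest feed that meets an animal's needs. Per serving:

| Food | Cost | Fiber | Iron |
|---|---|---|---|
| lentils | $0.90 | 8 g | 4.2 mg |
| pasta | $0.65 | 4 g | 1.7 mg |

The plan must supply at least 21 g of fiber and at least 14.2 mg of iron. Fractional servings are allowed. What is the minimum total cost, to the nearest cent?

$3.04

With two linear requirements the optimum uses one or two foods; enumerate the corners.
lentils only: max(21/8, 14.2/4.2) = 3.381 servings → $3.04.
pasta only: max(21/4, 14.2/1.7) = 8.353 servings → $5.43.
lentils + pasta: the both-tight solution has a negative serving — not a feasible corner.
The minimum over all feasible corners is $3.04.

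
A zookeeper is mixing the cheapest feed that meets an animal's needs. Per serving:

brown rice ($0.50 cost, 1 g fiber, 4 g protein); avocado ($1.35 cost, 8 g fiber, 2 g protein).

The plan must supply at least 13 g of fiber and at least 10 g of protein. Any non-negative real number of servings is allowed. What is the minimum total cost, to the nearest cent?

The cheapest plan sits at a corner of the feasible region — with two constraints it uses at most two foods.
brown rice only: max(13/1, 10/4) = 13 servings → $6.50.
avocado only: max(13/8, 10/2) = 5 servings → $6.75.
brown rice + avocado with both tight: 1.8 servings and 1.4 servings → $2.79.
Cheapest feasible corner: $2.79.

$2.79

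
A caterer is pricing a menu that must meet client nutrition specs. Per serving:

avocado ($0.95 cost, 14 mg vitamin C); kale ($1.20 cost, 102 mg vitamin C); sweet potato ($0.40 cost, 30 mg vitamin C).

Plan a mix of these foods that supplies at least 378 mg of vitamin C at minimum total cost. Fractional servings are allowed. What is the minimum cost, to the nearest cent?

Cost per mg of vitamin C: kale $0.0118, sweet potato $0.0133, avocado $0.0679.
With no serving limits, use only kale: 378 mg / 102 mg = 3.706 servings × $1.20 = $4.45.

$4.45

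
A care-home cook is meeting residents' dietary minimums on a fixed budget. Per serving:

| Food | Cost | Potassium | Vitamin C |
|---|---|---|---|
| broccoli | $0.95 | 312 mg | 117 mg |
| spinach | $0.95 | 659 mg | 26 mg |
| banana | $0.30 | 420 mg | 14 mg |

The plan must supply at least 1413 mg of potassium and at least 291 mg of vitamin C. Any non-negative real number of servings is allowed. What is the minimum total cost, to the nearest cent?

$2.67

The cheapest plan sits at a corner of the feasible region — with two constraints it uses at most two foods.
broccoli only: max(1413/312, 291/117) = 4.529 servings → $4.30.
spinach only: max(1413/659, 291/26) = 11.19 servings → $10.63.
banana only: max(1413/420, 291/14) = 20.79 servings → $6.24.
broccoli + spinach with both tight: 2.247 servings and 1.08 servings → $3.16.
broccoli + banana with both tight: 2.288 servings and 1.665 servings → $2.67.
spinach + banana: intersection lies outside the first quadrant.
The minimum over all feasible corners is $2.67.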